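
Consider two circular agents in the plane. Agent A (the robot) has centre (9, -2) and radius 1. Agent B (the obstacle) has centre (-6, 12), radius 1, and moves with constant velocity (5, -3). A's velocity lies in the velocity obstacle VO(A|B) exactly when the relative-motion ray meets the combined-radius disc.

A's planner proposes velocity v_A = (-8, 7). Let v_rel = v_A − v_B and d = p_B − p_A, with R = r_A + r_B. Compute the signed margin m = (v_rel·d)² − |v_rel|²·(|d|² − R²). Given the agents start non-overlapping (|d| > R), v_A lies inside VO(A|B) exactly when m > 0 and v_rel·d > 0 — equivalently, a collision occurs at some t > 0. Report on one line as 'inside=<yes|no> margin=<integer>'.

d = (-15, 14),  |d|² = 421;  R = 1+1 = 2,  c = 421−2² = 417
v_rel = (-13, 10),  |v_rel|² = 269;  v_rel·d = (-13)·(-15) + (10)·(14) = 335
269·t² − 670·t + 417 = 0  ⇒  m = 335² − 269·417 = 52
m = 52 > 0,  v_rel·d = 335 > 0  ⇒  inside

inside=yes margin=52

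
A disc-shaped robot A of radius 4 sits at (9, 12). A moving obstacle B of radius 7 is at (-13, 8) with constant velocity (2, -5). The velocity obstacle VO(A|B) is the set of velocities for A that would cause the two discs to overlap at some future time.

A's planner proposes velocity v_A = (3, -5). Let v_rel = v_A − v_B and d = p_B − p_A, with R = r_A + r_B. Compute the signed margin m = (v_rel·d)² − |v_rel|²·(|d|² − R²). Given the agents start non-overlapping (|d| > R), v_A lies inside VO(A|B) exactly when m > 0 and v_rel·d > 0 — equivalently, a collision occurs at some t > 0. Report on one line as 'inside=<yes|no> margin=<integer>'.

d = (-22, -4),  |d|² = 500;  R = 4+7 = 11,  c = 500−11² = 379
v_rel = (1, 0),  |v_rel|² = 1;  v_rel·d = (1)·(-22) + (0)·(-4) = -22
1·t² + 44·t + 379 = 0  ⇒  m = (-22)² − 1·379 = 105
m = 105 > 0,  v_rel·d = -22 < 0  ⇒  outside

inside=no margin=105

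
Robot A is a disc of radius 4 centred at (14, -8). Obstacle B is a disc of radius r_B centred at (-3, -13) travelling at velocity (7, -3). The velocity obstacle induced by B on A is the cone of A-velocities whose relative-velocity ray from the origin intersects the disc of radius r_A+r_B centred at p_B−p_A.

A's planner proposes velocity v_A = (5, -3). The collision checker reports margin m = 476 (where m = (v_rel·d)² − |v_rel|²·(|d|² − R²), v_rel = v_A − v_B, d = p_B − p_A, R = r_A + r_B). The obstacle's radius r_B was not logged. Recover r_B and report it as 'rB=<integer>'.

m = 476
d = (-17, -5);  v_rel = (-2, 0),  |v_rel|² = 4
v_rel×d = (-2)·(-5) − (0)·(-17) = 10
since m = R²·4 − 10²:  R² = (100 + 476) / 4 = 144
R = √144 = 12  ⇒  r_B = 12 − 4 = 8

rB=8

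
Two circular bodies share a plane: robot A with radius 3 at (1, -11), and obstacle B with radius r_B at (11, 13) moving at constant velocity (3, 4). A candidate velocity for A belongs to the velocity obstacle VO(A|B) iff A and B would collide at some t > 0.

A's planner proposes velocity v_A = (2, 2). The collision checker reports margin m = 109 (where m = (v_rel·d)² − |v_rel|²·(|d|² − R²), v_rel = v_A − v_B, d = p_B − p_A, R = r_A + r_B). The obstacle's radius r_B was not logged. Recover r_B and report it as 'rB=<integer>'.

m = 109
d = (10, 24);  v_rel = (-1, -2),  |v_rel|² = 5
v_rel×d = (-1)·(24) − (-2)·(10) = -4
since m = R²·5 − (-4)²:  R² = (16 + 109) / 5 = 25
R = √25 = 5  ⇒  r_B = 5 − 3 = 2

rB=2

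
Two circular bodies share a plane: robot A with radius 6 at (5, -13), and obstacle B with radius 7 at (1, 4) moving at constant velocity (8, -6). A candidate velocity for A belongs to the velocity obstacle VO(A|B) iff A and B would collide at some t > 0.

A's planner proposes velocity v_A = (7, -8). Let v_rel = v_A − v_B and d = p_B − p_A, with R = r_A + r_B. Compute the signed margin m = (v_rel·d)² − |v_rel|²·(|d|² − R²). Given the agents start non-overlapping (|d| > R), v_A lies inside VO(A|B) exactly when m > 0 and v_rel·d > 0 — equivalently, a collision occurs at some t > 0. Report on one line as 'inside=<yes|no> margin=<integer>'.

d = (-4, 17),  |d|² = 305;  R = 6+7 = 13,  c = 305−13² = 136
v_rel = (-1, -2),  |v_rel|² = 5;  v_rel·d = (-1)·(-4) + (-2)·(17) = -30
5·t² + 60·t + 136 = 0  ⇒  m = (-30)² − 5·136 = 220
m = 220 > 0,  v_rel·d = -30 < 0  ⇒  outside

inside=no margin=220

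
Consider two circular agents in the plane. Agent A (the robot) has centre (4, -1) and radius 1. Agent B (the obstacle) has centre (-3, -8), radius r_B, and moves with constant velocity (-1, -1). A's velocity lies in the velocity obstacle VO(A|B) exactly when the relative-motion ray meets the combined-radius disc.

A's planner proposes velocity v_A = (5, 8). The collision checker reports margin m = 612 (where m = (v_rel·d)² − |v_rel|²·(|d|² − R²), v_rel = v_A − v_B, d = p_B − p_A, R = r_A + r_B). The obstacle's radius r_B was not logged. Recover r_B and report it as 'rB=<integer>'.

m = 612
d = (-7, -7);  v_rel = (6, 9),  |v_rel|² = 117
v_rel×d = (6)·(-7) − (9)·(-7) = 21
since m = R²·117 − 21²:  R² = (441 + 612) / 117 = 9
R = √9 = 3  ⇒  r_B = 3 − 1 = 2

rB=2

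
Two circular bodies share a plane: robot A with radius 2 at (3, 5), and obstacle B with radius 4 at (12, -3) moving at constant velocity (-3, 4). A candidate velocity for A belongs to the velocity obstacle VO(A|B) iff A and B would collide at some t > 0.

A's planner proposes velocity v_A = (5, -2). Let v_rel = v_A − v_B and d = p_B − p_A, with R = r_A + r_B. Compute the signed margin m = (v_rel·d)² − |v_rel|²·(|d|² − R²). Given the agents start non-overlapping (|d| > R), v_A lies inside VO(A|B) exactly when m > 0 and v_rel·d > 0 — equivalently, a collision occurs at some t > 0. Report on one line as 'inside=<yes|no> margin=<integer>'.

d = (9, -8),  |d|² = 145;  R = 2+4 = 6,  c = 145−6² = 109
v_rel = (8, -6),  |v_rel|² = 100;  v_rel·d = (8)·(9) + (-6)·(-8) = 120
100·t² − 240·t + 109 = 0  ⇒  m = 120² − 100·109 = 3500
m = 3500 > 0,  v_rel·d = 120 > 0  ⇒  inside

inside=yes margin=3500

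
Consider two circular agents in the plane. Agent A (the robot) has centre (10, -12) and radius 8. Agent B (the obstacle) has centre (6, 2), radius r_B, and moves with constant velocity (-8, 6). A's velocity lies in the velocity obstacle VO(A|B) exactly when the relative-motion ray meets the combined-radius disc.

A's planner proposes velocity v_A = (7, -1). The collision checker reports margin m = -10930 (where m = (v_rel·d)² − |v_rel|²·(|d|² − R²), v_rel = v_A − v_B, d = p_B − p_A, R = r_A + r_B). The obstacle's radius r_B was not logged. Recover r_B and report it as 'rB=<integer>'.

m = -10930
d = (-4, 14);  v_rel = (15, -7),  |v_rel|² = 274
v_rel×d = (15)·(14) − (-7)·(-4) = 182
since m = R²·274 − 182²:  R² = (33124 + -10930) / 274 = 81
R = √81 = 9  ⇒  r_B = 9 − 8 = 1

rB=1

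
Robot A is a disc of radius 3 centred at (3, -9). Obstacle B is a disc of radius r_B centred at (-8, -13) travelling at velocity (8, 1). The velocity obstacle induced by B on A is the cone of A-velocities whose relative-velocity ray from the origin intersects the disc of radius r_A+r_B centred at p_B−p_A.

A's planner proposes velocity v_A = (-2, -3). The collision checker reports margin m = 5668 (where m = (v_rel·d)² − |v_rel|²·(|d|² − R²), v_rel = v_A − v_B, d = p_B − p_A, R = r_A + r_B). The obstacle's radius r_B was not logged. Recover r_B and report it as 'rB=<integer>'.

m = 5668
d = (-11, -4);  v_rel = (-10, -4),  |v_rel|² = 116
v_rel×d = (-10)·(-4) − (-4)·(-11) = -4
since m = R²·116 − (-4)²:  R² = (16 + 5668) / 116 = 49
R = √49 = 7  ⇒  r_B = 7 − 3 = 4

rB=4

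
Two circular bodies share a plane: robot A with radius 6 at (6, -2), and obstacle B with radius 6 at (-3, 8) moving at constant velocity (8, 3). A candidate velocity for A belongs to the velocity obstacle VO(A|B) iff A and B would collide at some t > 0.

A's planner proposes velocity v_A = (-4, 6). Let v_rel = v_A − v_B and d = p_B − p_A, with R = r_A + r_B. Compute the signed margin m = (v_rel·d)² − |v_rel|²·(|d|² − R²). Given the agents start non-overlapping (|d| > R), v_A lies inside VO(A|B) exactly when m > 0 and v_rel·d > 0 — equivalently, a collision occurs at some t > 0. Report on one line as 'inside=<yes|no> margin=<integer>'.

d = (-9, 10),  |d|² = 181;  R = 6+6 = 12,  c = 181−12² = 37
v_rel = (-12, 3),  |v_rel|² = 153;  v_rel·d = (-12)·(-9) + (3)·(10) = 138
153·t² − 276·t + 37 = 0  ⇒  m = 138² − 153·37 = 13383
m = 13383 > 0,  v_rel·d = 138 > 0  ⇒  inside

inside=yes margin=13383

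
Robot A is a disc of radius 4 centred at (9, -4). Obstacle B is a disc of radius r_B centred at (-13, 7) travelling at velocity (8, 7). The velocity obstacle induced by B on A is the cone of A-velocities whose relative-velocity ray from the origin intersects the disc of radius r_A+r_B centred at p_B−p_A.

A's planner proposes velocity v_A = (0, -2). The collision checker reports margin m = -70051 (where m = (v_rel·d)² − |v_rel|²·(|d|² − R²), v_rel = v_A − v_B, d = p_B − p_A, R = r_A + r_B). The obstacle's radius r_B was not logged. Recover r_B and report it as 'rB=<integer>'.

m = -70051
d = (-22, 11);  v_rel = (-8, -9),  |v_rel|² = 145
v_rel×d = (-8)·(11) − (-9)·(-22) = -286
since m = R²·145 − (-286)²:  R² = (81796 + -70051) / 145 = 81
R = √81 = 9  ⇒  r_B = 9 − 4 = 5

rB=5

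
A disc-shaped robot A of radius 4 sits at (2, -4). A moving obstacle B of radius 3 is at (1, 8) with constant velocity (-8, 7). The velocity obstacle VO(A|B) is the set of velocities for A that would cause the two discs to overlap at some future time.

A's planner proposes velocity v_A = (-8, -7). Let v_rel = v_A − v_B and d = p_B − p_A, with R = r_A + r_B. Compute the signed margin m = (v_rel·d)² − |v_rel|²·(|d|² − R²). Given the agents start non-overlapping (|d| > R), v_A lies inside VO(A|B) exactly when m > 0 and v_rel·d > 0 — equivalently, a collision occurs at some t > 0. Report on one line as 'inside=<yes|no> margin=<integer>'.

d = (-1, 12),  |d|² = 145;  R = 4+3 = 7,  c = 145−7² = 96
v_rel = (0, -14),  |v_rel|² = 196;  v_rel·d = (0)·(-1) + (-14)·(12) = -168
196·t² + 336·t + 96 = 0  ⇒  m = (-168)² − 196·96 = 9408
m = 9408 > 0,  v_rel·d = -168 < 0  ⇒  outside

inside=no margin=9408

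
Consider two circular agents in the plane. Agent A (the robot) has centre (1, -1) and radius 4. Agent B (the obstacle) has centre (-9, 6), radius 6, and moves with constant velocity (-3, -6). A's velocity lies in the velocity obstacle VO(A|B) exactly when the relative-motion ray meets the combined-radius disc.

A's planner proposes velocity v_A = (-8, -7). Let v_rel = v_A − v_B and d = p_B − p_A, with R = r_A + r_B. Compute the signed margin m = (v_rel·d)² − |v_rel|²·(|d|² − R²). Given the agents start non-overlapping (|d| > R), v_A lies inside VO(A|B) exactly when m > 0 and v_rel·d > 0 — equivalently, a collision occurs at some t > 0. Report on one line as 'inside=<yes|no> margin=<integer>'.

d = (-10, 7),  |d|² = 149;  R = 4+6 = 10,  c = 149−10² = 49
v_rel = (-5, -1),  |v_rel|² = 26;  v_rel·d = (-5)·(-10) + (-1)·(7) = 43
26·t² − 86·t + 49 = 0  ⇒  m = 43² − 26·49 = 575
m = 575 > 0,  v_rel·d = 43 > 0  ⇒  inside

inside=yes margin=575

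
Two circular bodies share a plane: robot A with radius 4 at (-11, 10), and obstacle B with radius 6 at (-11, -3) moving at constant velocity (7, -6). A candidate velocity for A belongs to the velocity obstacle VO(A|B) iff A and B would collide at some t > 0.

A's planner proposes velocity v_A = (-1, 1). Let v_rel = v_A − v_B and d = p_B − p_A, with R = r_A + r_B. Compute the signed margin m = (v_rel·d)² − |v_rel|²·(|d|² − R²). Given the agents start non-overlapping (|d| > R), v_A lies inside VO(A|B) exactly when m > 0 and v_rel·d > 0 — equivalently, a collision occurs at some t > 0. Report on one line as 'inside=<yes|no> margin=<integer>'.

d = (0, -13),  |d|² = 169;  R = 4+6 = 10,  c = 169−10² = 69
v_rel = (-8, 7),  |v_rel|² = 113;  v_rel·d = (-8)·(0) + (7)·(-13) = -91
113·t² + 182·t + 69 = 0  ⇒  m = (-91)² − 113·69 = 484
m = 484 > 0,  v_rel·d = -91 < 0  ⇒  outside

inside=no margin=484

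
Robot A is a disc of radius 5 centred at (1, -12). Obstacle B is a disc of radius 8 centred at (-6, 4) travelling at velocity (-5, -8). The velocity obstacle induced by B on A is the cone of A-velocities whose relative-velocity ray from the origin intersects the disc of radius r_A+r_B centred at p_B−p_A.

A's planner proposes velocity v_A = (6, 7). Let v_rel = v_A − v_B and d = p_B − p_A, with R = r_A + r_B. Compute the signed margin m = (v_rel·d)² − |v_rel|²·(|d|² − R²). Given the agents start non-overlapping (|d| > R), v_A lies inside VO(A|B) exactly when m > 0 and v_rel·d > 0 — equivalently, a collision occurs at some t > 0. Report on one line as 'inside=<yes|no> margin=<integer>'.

d = (-7, 16),  |d|² = 305;  R = 5+8 = 13,  c = 305−13² = 136
v_rel = (11, 15),  |v_rel|² = 346;  v_rel·d = (11)·(-7) + (15)·(16) = 163
346·t² − 326·t + 136 = 0  ⇒  m = 163² − 346·136 = -20487
m = -20487 < 0,  v_rel·d = 163 > 0  ⇒  outside

inside=no margin=-20487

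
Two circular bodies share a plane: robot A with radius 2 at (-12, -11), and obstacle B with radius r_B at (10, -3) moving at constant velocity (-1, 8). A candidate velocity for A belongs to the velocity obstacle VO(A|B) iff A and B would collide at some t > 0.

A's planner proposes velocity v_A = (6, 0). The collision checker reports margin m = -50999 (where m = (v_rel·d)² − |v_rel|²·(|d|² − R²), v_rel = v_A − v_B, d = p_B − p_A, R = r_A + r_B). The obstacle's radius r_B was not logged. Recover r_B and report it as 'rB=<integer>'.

m = -50999
d = (22, 8);  v_rel = (7, -8),  |v_rel|² = 113
v_rel×d = (7)·(8) − (-8)·(22) = 232
since m = R²·113 − 232²:  R² = (53824 + -50999) / 113 = 25
R = √25 = 5  ⇒  r_B = 5 − 2 = 3

rB=3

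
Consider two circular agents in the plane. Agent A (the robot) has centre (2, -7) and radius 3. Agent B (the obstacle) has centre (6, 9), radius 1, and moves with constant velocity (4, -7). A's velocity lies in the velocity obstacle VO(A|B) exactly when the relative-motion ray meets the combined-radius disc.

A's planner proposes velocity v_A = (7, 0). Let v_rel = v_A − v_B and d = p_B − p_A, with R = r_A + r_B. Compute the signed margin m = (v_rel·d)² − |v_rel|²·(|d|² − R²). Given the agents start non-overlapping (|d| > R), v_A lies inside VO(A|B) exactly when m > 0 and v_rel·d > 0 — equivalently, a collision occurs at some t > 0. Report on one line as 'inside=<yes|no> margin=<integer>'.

d = (4, 16),  |d|² = 272;  R = 3+1 = 4,  c = 272−4² = 256
v_rel = (3, 7),  |v_rel|² = 58;  v_rel·d = (3)·(4) + (7)·(16) = 124
58·t² − 248·t + 256 = 0  ⇒  m = 124² − 58·256 = 528
m = 528 > 0,  v_rel·d = 124 > 0  ⇒  inside

inside=yes margin=528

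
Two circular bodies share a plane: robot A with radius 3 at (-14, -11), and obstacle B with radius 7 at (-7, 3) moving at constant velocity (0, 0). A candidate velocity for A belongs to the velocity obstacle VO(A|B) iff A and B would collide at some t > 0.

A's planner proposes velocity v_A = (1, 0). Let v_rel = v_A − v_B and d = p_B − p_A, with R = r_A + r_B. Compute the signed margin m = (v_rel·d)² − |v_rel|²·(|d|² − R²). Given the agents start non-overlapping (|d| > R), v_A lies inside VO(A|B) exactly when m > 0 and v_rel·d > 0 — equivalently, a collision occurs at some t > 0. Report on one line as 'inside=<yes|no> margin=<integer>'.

d = (7, 14),  |d|² = 245;  R = 3+7 = 10,  c = 245−10² = 145
v_rel = (1, 0),  |v_rel|² = 1;  v_rel·d = (1)·(7) + (0)·(14) = 7
1·t² − 14·t + 145 = 0  ⇒  m = 7² − 1·145 = -96
m = -96 < 0,  v_rel·d = 7 > 0  ⇒  outside

inside=no margin=-96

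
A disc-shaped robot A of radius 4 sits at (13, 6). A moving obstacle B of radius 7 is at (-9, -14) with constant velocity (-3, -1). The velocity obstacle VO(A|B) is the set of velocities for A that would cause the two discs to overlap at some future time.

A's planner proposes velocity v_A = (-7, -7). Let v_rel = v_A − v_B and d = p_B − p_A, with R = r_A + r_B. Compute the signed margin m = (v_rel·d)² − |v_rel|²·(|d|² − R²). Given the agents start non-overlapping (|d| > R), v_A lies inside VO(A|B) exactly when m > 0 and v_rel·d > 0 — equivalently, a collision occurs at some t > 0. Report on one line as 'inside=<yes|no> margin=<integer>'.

d = (-22, -20),  |d|² = 884;  R = 4+7 = 11,  c = 884−11² = 763
v_rel = (-4, -6),  |v_rel|² = 52;  v_rel·d = (-4)·(-22) + (-6)·(-20) = 208
52·t² − 416·t + 763 = 0  ⇒  m = 208² − 52·763 = 3588
m = 3588 > 0,  v_rel·d = 208 > 0  ⇒  inside

inside=yes margin=3588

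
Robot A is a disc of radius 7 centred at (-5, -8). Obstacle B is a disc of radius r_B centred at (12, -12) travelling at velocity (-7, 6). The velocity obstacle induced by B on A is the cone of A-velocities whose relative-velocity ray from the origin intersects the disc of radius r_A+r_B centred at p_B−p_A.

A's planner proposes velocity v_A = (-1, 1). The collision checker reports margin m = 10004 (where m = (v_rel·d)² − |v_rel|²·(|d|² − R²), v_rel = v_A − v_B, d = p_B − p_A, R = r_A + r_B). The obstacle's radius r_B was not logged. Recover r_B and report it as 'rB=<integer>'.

m = 10004
d = (17, -4);  v_rel = (6, -5),  |v_rel|² = 61
v_rel×d = (6)·(-4) − (-5)·(17) = 61
since m = R²·61 − 61²:  R² = (3721 + 10004) / 61 = 225
R = √225 = 15  ⇒  r_B = 15 − 7 = 8

rB=8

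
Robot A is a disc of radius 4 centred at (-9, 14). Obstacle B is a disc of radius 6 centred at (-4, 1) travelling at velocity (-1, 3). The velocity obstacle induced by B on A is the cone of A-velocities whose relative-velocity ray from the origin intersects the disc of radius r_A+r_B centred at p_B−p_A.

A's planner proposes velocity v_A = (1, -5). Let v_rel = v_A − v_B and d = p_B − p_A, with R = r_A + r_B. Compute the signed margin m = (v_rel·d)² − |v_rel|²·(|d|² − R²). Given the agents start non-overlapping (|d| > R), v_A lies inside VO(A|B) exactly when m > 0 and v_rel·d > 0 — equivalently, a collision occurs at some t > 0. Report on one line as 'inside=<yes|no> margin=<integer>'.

d = (5, -13),  |d|² = 194;  R = 4+6 = 10,  c = 194−10² = 94
v_rel = (2, -8),  |v_rel|² = 68;  v_rel·d = (2)·(5) + (-8)·(-13) = 114
68·t² − 228·t + 94 = 0  ⇒  m = 114² − 68·94 = 6604
m = 6604 > 0,  v_rel·d = 114 > 0  ⇒  inside

inside=yes margin=6604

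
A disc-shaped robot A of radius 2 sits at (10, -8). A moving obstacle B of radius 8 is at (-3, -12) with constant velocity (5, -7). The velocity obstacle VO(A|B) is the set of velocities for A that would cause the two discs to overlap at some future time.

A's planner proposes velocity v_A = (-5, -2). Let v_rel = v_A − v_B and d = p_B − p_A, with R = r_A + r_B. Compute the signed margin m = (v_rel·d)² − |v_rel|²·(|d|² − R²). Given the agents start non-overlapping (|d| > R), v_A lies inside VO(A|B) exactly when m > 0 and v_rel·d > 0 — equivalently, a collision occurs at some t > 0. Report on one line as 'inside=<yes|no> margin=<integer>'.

d = (-13, -4),  |d|² = 185;  R = 2+8 = 10,  c = 185−10² = 85
v_rel = (-10, 5),  |v_rel|² = 125;  v_rel·d = (-10)·(-13) + (5)·(-4) = 110
125·t² − 220·t + 85 = 0  ⇒  m = 110² − 125·85 = 1475
m = 1475 > 0,  v_rel·d = 110 > 0  ⇒  inside

inside=yes margin=1475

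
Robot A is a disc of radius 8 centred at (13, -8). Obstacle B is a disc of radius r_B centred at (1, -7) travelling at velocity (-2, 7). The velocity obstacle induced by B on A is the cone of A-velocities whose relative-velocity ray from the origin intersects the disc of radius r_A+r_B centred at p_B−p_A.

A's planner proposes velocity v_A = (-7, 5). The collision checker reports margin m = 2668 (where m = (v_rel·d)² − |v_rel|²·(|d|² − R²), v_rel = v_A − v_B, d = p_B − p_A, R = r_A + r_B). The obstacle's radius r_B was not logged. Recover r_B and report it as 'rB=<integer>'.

m = 2668
d = (-12, 1);  v_rel = (-5, -2),  |v_rel|² = 29
v_rel×d = (-5)·(1) − (-2)·(-12) = -29
since m = R²·29 − (-29)²:  R² = (841 + 2668) / 29 = 121
R = √121 = 11  ⇒  r_B = 11 − 8 = 3

rB=3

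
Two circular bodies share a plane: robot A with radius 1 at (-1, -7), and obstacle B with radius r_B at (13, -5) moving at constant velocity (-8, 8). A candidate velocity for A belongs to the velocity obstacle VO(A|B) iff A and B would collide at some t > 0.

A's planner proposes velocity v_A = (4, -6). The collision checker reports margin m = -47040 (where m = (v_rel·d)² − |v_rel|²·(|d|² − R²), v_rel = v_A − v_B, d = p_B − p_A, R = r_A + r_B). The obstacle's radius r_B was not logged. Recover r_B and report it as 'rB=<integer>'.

m = -47040
d = (14, 2);  v_rel = (12, -14),  |v_rel|² = 340
v_rel×d = (12)·(2) − (-14)·(14) = 220
since m = R²·340 − 220²:  R² = (48400 + -47040) / 340 = 4
R = √4 = 2  ⇒  r_B = 2 − 1 = 1

rB=1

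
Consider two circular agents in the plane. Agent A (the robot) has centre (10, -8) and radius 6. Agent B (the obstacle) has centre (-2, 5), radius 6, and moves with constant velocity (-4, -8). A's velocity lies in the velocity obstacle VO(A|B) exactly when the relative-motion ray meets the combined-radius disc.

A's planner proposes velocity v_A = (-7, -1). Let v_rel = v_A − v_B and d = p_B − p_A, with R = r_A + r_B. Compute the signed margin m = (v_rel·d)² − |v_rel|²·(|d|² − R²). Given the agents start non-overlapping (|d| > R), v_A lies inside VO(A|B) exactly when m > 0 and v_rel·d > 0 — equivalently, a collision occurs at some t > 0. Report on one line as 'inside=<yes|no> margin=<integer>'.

d = (-12, 13),  |d|² = 313;  R = 6+6 = 12,  c = 313−12² = 169
v_rel = (-3, 7),  |v_rel|² = 58;  v_rel·d = (-3)·(-12) + (7)·(13) = 127
58·t² − 254·t + 169 = 0  ⇒  m = 127² − 58·169 = 6327
m = 6327 > 0,  v_rel·d = 127 > 0  ⇒  inside

inside=yes margin=6327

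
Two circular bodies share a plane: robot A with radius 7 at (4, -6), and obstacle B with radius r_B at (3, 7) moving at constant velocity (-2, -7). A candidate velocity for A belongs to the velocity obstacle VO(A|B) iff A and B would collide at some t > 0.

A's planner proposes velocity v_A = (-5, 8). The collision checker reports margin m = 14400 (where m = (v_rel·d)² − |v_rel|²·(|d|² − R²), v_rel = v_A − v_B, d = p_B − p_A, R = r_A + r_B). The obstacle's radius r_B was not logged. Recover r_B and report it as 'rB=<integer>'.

m = 14400
d = (-1, 13);  v_rel = (-3, 15),  |v_rel|² = 234
v_rel×d = (-3)·(13) − (15)·(-1) = -24
since m = R²·234 − (-24)²:  R² = (576 + 14400) / 234 = 64
R = √64 = 8  ⇒  r_B = 8 − 7 = 1

rB=1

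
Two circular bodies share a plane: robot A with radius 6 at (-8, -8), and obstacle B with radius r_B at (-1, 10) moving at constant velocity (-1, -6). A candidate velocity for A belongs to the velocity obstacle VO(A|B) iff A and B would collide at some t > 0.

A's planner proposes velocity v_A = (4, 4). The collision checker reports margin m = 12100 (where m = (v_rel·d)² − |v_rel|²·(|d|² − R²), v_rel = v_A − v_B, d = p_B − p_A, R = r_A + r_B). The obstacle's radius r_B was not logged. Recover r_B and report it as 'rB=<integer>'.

m = 12100
d = (7, 18);  v_rel = (5, 10),  |v_rel|² = 125
v_rel×d = (5)·(18) − (10)·(7) = 20
since m = R²·125 − 20²:  R² = (400 + 12100) / 125 = 100
R = √100 = 10  ⇒  r_B = 10 − 6 = 4

rB=4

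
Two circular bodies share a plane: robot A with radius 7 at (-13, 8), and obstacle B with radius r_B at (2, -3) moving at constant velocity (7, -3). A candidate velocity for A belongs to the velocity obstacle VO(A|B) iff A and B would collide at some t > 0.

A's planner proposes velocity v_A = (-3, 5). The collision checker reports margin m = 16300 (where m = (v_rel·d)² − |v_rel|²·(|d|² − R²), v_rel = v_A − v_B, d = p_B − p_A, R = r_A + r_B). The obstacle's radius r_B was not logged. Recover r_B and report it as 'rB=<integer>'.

m = 16300
d = (15, -11);  v_rel = (-10, 8),  |v_rel|² = 164
v_rel×d = (-10)·(-11) − (8)·(15) = -10
since m = R²·164 − (-10)²:  R² = (100 + 16300) / 164 = 100
R = √100 = 10  ⇒  r_B = 10 − 7 = 3

rB=3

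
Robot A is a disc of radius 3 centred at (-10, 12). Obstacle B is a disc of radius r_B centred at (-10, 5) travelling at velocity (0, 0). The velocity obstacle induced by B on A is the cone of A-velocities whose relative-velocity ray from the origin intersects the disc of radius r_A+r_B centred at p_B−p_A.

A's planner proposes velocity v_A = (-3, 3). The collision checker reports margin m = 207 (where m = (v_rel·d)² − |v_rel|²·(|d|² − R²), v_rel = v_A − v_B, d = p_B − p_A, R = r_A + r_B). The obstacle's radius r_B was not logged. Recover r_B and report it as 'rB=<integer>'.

m = 207
d = (0, -7);  v_rel = (-3, 3),  |v_rel|² = 18
v_rel×d = (-3)·(-7) − (3)·(0) = 21
since m = R²·18 − 21²:  R² = (441 + 207) / 18 = 36
R = √36 = 6  ⇒  r_B = 6 − 3 = 3

rB=3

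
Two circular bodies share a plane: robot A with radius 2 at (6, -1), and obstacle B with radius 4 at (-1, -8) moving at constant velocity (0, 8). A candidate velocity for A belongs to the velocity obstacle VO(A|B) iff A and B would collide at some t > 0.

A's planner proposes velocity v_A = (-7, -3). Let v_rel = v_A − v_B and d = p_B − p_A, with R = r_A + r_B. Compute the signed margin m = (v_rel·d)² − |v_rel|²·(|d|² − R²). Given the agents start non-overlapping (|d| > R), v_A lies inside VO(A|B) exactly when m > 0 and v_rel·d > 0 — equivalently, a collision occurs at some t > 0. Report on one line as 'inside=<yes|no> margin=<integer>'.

d = (-7, -7),  |d|² = 98;  R = 2+4 = 6,  c = 98−6² = 62
v_rel = (-7, -11),  |v_rel|² = 170;  v_rel·d = (-7)·(-7) + (-11)·(-7) = 126
170·t² − 252·t + 62 = 0  ⇒  m = 126² − 170·62 = 5336
m = 5336 > 0,  v_rel·d = 126 > 0  ⇒  inside

inside=yes margin=5336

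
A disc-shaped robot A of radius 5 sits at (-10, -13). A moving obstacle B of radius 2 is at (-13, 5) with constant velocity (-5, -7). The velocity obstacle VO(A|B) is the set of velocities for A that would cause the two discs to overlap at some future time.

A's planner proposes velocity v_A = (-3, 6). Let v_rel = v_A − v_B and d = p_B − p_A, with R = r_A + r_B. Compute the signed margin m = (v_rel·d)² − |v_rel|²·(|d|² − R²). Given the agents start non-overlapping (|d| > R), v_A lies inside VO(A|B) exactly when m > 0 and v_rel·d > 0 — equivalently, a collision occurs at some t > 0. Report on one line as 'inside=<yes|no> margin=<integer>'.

d = (-3, 18),  |d|² = 333;  R = 5+2 = 7,  c = 333−7² = 284
v_rel = (2, 13),  |v_rel|² = 173;  v_rel·d = (2)·(-3) + (13)·(18) = 228
173·t² − 456·t + 284 = 0  ⇒  m = 228² − 173·284 = 2852
m = 2852 > 0,  v_rel·d = 228 > 0  ⇒  inside

inside=yes margin=2852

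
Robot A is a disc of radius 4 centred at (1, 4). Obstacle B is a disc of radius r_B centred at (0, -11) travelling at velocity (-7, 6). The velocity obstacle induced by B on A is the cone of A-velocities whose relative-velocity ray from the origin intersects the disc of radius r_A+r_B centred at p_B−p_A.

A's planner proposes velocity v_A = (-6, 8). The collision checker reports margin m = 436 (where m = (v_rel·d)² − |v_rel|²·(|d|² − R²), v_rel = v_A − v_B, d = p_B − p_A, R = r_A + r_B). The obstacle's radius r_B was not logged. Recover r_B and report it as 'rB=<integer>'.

m = 436
d = (-1, -15);  v_rel = (1, 2),  |v_rel|² = 5
v_rel×d = (1)·(-15) − (2)·(-1) = -13
since m = R²·5 − (-13)²:  R² = (169 + 436) / 5 = 121
R = √121 = 11  ⇒  r_B = 11 − 4 = 7

rB=7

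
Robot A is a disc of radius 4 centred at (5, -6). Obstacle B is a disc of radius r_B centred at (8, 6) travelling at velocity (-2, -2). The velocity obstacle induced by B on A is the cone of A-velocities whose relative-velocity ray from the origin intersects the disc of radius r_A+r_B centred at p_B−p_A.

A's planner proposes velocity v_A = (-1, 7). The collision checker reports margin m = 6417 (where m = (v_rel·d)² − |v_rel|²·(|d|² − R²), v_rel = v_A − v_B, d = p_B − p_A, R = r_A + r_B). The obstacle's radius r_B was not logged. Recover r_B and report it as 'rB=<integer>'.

m = 6417
d = (3, 12);  v_rel = (1, 9),  |v_rel|² = 82
v_rel×d = (1)·(12) − (9)·(3) = -15
since m = R²·82 − (-15)²:  R² = (225 + 6417) / 82 = 81
R = √81 = 9  ⇒  r_B = 9 − 4 = 5

rB=5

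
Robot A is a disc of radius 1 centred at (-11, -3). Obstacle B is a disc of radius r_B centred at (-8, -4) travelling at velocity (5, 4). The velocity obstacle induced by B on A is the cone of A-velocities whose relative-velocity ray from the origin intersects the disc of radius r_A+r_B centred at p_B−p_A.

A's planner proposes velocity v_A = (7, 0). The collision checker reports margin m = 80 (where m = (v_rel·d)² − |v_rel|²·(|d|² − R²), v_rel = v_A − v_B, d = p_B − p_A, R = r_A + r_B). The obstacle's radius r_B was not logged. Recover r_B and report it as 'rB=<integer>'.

m = 80
d = (3, -1);  v_rel = (2, -4),  |v_rel|² = 20
v_rel×d = (2)·(-1) − (-4)·(3) = 10
since m = R²·20 − 10²:  R² = (100 + 80) / 20 = 9
R = √9 = 3  ⇒  r_B = 3 − 1 = 2

rB=2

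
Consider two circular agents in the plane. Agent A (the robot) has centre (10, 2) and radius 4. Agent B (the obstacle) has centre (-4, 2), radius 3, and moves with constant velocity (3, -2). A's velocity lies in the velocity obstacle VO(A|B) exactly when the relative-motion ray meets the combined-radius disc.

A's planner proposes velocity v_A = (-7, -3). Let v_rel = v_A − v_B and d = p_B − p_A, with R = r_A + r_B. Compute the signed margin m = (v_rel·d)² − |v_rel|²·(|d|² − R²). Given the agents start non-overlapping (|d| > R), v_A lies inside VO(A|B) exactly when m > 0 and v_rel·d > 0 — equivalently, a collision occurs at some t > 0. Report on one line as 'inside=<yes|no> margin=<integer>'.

d = (-14, 0),  |d|² = 196;  R = 4+3 = 7,  c = 196−7² = 147
v_rel = (-10, -1),  |v_rel|² = 101;  v_rel·d = (-10)·(-14) + (-1)·(0) = 140
101·t² − 280·t + 147 = 0  ⇒  m = 140² − 101·147 = 4753
m = 4753 > 0,  v_rel·d = 140 > 0  ⇒  inside

inside=yes margin=4753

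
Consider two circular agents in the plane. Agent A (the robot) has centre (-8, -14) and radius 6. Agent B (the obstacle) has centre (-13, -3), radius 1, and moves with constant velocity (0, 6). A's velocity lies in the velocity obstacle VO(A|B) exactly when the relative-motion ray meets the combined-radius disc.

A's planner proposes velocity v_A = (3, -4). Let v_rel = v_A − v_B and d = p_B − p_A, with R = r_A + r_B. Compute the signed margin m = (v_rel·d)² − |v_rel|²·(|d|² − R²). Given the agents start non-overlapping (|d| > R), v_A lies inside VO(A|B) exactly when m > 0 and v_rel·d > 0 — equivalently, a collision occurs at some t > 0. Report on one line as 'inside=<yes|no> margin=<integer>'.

d = (-5, 11),  |d|² = 146;  R = 6+1 = 7,  c = 146−7² = 97
v_rel = (3, -10),  |v_rel|² = 109;  v_rel·d = (3)·(-5) + (-10)·(11) = -125
109·t² + 250·t + 97 = 0  ⇒  m = (-125)² − 109·97 = 5052
m = 5052 > 0,  v_rel·d = -125 < 0  ⇒  outside

inside=no margin=5052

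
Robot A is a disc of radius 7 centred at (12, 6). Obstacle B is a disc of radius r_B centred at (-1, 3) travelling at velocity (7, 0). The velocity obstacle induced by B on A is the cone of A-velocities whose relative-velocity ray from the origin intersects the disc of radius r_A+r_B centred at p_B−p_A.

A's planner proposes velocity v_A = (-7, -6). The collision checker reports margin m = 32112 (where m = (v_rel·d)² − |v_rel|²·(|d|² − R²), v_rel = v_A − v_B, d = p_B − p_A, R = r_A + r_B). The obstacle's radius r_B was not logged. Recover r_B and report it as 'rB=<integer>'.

m = 32112
d = (-13, -3);  v_rel = (-14, -6),  |v_rel|² = 232
v_rel×d = (-14)·(-3) − (-6)·(-13) = -36
since m = R²·232 − (-36)²:  R² = (1296 + 32112) / 232 = 144
R = √144 = 12  ⇒  r_B = 12 − 7 = 5

rB=5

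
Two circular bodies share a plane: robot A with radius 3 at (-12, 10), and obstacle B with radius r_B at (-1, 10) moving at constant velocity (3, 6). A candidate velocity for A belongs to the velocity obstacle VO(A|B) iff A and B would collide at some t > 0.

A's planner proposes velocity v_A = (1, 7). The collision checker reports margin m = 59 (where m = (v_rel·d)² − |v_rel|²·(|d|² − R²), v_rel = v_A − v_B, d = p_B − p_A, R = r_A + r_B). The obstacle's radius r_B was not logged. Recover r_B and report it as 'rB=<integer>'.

m = 59
d = (11, 0);  v_rel = (-2, 1),  |v_rel|² = 5
v_rel×d = (-2)·(0) − (1)·(11) = -11
since m = R²·5 − (-11)²:  R² = (121 + 59) / 5 = 36
R = √36 = 6  ⇒  r_B = 6 − 3 = 3

rB=3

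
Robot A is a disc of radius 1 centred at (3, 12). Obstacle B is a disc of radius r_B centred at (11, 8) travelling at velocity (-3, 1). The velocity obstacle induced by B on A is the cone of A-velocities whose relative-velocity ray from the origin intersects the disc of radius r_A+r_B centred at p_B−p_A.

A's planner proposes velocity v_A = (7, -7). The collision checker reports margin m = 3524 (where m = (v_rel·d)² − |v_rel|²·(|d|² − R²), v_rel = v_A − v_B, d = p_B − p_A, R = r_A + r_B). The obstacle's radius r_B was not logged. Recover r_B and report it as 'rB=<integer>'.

m = 3524
d = (8, -4);  v_rel = (10, -8),  |v_rel|² = 164
v_rel×d = (10)·(-4) − (-8)·(8) = 24
since m = R²·164 − 24²:  R² = (576 + 3524) / 164 = 25
R = √25 = 5  ⇒  r_B = 5 − 1 = 4

rB=4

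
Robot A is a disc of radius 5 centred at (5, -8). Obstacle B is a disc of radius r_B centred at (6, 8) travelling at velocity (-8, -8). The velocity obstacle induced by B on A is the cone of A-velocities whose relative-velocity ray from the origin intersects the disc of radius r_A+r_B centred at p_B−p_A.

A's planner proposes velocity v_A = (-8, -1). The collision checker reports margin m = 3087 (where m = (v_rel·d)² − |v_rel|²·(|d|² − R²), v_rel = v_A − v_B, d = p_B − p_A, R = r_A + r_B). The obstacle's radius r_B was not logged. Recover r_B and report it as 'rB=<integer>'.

m = 3087
d = (1, 16);  v_rel = (0, 7),  |v_rel|² = 49
v_rel×d = (0)·(16) − (7)·(1) = -7
since m = R²·49 − (-7)²:  R² = (49 + 3087) / 49 = 64
R = √64 = 8  ⇒  r_B = 8 − 5 = 3

rB=3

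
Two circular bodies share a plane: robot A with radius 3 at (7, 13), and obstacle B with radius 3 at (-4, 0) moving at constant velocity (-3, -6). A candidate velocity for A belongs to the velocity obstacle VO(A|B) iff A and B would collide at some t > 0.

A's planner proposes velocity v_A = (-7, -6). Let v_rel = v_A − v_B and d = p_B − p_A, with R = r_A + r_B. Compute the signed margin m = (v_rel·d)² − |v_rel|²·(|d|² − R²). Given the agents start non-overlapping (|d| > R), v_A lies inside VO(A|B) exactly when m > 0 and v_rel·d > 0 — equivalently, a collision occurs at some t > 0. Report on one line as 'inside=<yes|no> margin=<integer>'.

d = (-11, -13),  |d|² = 290;  R = 3+3 = 6,  c = 290−6² = 254
v_rel = (-4, 0),  |v_rel|² = 16;  v_rel·d = (-4)·(-11) + (0)·(-13) = 44
16·t² − 88·t + 254 = 0  ⇒  m = 44² − 16·254 = -2128
m = -2128 < 0,  v_rel·d = 44 > 0  ⇒  outside

inside=no margin=-2128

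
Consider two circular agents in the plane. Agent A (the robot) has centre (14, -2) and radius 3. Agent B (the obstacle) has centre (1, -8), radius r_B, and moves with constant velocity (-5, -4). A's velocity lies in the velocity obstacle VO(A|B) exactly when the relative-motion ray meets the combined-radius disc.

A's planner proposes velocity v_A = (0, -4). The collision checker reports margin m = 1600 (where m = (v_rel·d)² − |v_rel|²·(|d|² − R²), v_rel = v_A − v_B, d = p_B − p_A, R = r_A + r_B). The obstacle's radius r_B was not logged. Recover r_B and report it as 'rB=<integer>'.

m = 1600
d = (-13, -6);  v_rel = (5, 0),  |v_rel|² = 25
v_rel×d = (5)·(-6) − (0)·(-13) = -30
since m = R²·25 − (-30)²:  R² = (900 + 1600) / 25 = 100
R = √100 = 10  ⇒  r_B = 10 − 3 = 7

rB=7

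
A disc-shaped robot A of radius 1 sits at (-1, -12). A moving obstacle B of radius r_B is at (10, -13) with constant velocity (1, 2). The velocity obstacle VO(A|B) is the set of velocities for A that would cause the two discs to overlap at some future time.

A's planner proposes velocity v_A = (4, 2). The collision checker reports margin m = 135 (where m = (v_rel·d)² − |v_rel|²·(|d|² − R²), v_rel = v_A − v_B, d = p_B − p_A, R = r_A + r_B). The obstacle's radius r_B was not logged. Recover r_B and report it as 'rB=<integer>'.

m = 135
d = (11, -1);  v_rel = (3, 0),  |v_rel|² = 9
v_rel×d = (3)·(-1) − (0)·(11) = -3
since m = R²·9 − (-3)²:  R² = (9 + 135) / 9 = 16
R = √16 = 4  ⇒  r_B = 4 − 1 = 3

rB=3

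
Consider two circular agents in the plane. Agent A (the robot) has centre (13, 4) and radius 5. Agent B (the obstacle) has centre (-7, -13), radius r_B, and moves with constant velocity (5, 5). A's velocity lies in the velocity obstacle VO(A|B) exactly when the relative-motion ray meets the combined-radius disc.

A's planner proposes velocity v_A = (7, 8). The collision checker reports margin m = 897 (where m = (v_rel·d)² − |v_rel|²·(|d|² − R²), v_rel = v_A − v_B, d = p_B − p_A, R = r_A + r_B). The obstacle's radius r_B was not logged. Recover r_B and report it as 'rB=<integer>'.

m = 897
d = (-20, -17);  v_rel = (2, 3),  |v_rel|² = 13
v_rel×d = (2)·(-17) − (3)·(-20) = 26
since m = R²·13 − 26²:  R² = (676 + 897) / 13 = 121
R = √121 = 11  ⇒  r_B = 11 − 5 = 6

rB=6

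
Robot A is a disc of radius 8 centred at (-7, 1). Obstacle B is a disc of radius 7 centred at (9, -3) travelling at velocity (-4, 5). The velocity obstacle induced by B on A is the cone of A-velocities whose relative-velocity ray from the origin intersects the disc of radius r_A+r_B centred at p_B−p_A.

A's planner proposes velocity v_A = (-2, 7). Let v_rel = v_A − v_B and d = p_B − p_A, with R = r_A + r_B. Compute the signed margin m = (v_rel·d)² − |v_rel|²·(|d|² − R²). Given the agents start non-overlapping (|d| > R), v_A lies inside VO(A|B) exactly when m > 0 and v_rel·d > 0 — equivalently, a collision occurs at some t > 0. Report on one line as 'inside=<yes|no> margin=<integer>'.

d = (16, -4),  |d|² = 272;  R = 8+7 = 15,  c = 272−15² = 47
v_rel = (2, 2),  |v_rel|² = 8;  v_rel·d = (2)·(16) + (2)·(-4) = 24
8·t² − 48·t + 47 = 0  ⇒  m = 24² − 8·47 = 200
m = 200 > 0,  v_rel·d = 24 > 0  ⇒  inside

inside=yes margin=200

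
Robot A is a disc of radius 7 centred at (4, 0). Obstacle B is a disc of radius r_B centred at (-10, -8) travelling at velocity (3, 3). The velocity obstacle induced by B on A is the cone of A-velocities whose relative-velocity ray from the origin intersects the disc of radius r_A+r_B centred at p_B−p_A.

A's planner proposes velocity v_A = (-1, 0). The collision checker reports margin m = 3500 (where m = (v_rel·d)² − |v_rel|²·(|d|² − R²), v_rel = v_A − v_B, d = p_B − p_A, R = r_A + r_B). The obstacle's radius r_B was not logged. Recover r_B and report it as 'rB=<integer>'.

m = 3500
d = (-14, -8);  v_rel = (-4, -3),  |v_rel|² = 25
v_rel×d = (-4)·(-8) − (-3)·(-14) = -10
since m = R²·25 − (-10)²:  R² = (100 + 3500) / 25 = 144
R = √144 = 12  ⇒  r_B = 12 − 7 = 5

rB=5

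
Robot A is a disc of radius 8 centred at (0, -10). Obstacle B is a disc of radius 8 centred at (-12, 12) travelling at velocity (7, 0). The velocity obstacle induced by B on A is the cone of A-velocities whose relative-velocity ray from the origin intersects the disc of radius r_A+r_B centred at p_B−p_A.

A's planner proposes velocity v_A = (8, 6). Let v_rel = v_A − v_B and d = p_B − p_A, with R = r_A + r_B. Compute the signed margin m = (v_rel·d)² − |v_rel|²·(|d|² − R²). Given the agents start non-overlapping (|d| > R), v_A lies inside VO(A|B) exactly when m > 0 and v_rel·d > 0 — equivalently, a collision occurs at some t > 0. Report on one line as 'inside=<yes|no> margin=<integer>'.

d = (-12, 22),  |d|² = 628;  R = 8+8 = 16,  c = 628−16² = 372
v_rel = (1, 6),  |v_rel|² = 37;  v_rel·d = (1)·(-12) + (6)·(22) = 120
37·t² − 240·t + 372 = 0  ⇒  m = 120² − 37·372 = 636
m = 636 > 0,  v_rel·d = 120 > 0  ⇒  inside

inside=yes margin=636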